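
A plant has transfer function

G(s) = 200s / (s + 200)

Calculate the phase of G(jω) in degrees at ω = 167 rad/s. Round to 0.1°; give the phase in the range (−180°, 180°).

At s = jω = j167:
zero at origin: s = j167 → |·| = 167, ∠ = 90.00°
pole (s+200): 200 + j167 → |·| = √(200²+167²) = √67889 ≈ 260.56, ∠ = arctan(167/200) ≈ 39.86°
∠G = 90.00° − 39.86° = 50.14°

50.1°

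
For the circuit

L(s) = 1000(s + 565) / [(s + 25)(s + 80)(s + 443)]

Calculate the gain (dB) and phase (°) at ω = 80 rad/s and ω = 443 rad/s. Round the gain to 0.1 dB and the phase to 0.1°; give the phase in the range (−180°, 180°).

At s = jω = j80:
zero (s+565): 565 + j80 → |·| = √(565²+80²) = √325625 ≈ 570.64, ∠ = arctan(80/565) ≈ 8.06°
pole (s+25): 25 + j80 → |·| = √(25²+80²) = √7025 ≈ 83.815, ∠ = arctan(80/25) ≈ 72.65°
pole (s+80): 80 + j80 → |·| = √(80²+80²) = √12800 ≈ 113.14, ∠ = arctan(80/80) ≈ 45.00°
pole (s+443): 443 + j80 → |·| = √(443²+80²) = √202649 ≈ 450.17, ∠ = arctan(80/443) ≈ 10.24°
|L| = 1000 · 570.64 / 4.2689e+06 ≈ 0.13367
Gain = 20 log₁₀(0.13367) ≈ -17.48 dB
∠L = 8.06° − 127.89° = -119.83°

At s = jω = j443:
zero (s+565): 565 + j443 → |·| = √(565²+443²) = √515474 ≈ 717.97, ∠ = arctan(443/565) ≈ 38.10°
pole (s+25): 25 + j443 → |·| = √(25²+443²) = √196874 ≈ 443.7, ∠ = arctan(443/25) ≈ 86.77°
pole (s+80): 80 + j443 → |·| = √(80²+443²) = √202649 ≈ 450.17, ∠ = arctan(443/80) ≈ 79.76°
pole (s+443): 443 + j443 → |·| = √(443²+443²) = √392498 ≈ 626.5, ∠ = arctan(443/443) ≈ 45.00°
|L| = 1000 · 717.97 / 1.2514e+08 ≈ 0.0057373
Gain = 20 log₁₀(0.0057373) ≈ -44.83 dB
∠L = 38.10° − 211.53° = -173.43°

ω = 80: -17.5 dB, -119.8°; ω = 443: -44.8 dB, -173.4°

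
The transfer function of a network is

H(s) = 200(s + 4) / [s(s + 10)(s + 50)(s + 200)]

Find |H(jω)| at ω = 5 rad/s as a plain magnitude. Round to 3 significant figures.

0.00228

At s = jω = j5:
zero (s+4): 4 + j5 → |·| = √(4²+5²) = √41 ≈ 6.4031, ∠ = arctan(5/4) ≈ 51.34°
pole (s+10): 10 + j5 → |·| = √(10²+5²) = √125 ≈ 11.18, ∠ = arctan(5/10) ≈ 26.57°
pole (s+50): 50 + j5 → |·| = √(50²+5²) = √2525 ≈ 50.249, ∠ = arctan(5/50) ≈ 5.71°
pole (s+200): 200 + j5 → |·| = √(200²+5²) = √40025 ≈ 200.06, ∠ = arctan(5/200) ≈ 1.43°
pole at origin: |s| = 5, ∠ = 90.00° (in denominator)
|H| = 200 · 6.4031 / 5.6195e+05 ≈ 0.0022789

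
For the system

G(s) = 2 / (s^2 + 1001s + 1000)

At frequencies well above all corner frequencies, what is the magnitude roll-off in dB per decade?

-40 dB/decade

Each pole contributes −20 dB/decade at high frequency; each zero contributes +20 dB/decade.
Net: 0 zero(s) − 2 pole(s) → -40 dB/decade.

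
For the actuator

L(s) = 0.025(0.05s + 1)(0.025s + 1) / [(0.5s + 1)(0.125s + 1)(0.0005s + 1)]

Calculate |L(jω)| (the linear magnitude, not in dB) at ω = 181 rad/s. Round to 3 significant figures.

0.000513

At ω = 181 rad/s:
zero (1 + j181·0.05) = 1 + j9.05 → |·| ≈ 9.1051, ∠ ≈ 83.69°
zero (1 + j181·0.025) = 1 + j4.525 → |·| ≈ 4.6342, ∠ ≈ 77.54°
pole (1 + j181·0.5) = 1 + j90.5 → |·| ≈ 90.506, ∠ ≈ 89.37°
pole (1 + j181·0.125) = 1 + j22.625 → |·| ≈ 22.647, ∠ ≈ 87.47°
pole (1 + j181·0.0005) = 1 + j0.0905 → |·| ≈ 1.0041, ∠ ≈ 5.17°
|L| = 0.025 · 9.1051 · 4.6342 / (90.506 · 22.647 · 1.0041) ≈ 0.00051255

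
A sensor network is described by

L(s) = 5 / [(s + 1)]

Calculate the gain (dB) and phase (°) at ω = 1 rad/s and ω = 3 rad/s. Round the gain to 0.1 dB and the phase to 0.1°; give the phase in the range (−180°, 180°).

ω = 1: 11.0 dB, -45.0°; ω = 3: 4.0 dB, -71.6°

At ω = 1 rad/s:
pole (1 + j1·1) = 1 + j1 → |·| ≈ 1.4142, ∠ ≈ 45.00°
|L| = 5 · 1 / (1.4142) ≈ 3.5356
Gain = 20 log₁₀(3.5356) ≈ 10.97 dB
∠L = (0°) − (45.00°) = -45.00°

At ω = 3 rad/s:
pole (1 + j3·1) = 1 + j3 → |·| ≈ 3.1623, ∠ ≈ 71.57°
|L| = 5 · 1 / (3.1623) ≈ 1.5811
Gain = 20 log₁₀(1.5811) ≈ 3.98 dB
∠L = (0°) − (71.57°) = -71.57°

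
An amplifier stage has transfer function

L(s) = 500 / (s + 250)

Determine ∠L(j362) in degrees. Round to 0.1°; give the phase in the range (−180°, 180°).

Substitute s = j362:
Numerator: 500 = 500 + j0
Denominator: (j362) + 250 = 250 + j362
|N| = √(500² + 0²) ≈ 500, ∠N ≈ 0.00°
|D| = √(250² + 362²) ≈ 439.94, ∠D ≈ 55.37°
∠L = 0.00° − 55.37° = -55.37°

-55.4°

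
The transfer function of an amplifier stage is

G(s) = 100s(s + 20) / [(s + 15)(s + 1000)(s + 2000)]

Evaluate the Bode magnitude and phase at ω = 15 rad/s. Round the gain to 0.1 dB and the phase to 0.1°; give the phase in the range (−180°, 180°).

-61.1 dB, 80.6°

At s = jω = j15:
zero (s+20): 20 + j15 → |·| = √(20²+15²) = √625 ≈ 25, ∠ = arctan(15/20) ≈ 36.87°
zero at origin: s = j15 → |·| = 15, ∠ = 90.00°
pole (s+15): 15 + j15 → |·| = √(15²+15²) = √450 ≈ 21.213, ∠ = arctan(15/15) ≈ 45.00°
pole (s+1000): 1000 + j15 → |·| = √(1000²+15²) = √1000225 ≈ 1000.1, ∠ = arctan(15/1000) ≈ 0.86°
pole (s+2000): 2000 + j15 → |·| = √(2000²+15²) = √4000225 ≈ 2000.1, ∠ = arctan(15/2000) ≈ 0.43°
|G| = 100 · 375 / 4.2432e+07 ≈ 0.00088377
Gain = 20 log₁₀(0.00088377) ≈ -61.07 dB
∠G = 126.87° − 46.29° = 80.58°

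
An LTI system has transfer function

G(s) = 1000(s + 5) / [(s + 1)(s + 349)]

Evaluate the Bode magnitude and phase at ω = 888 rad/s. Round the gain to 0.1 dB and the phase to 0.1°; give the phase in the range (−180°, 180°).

At s = jω = j888:
zero (s+5): 5 + j888 → |·| = √(5²+888²) = √788569 ≈ 888.01, ∠ = arctan(888/5) ≈ 89.68°
pole (s+1): 1 + j888 → |·| = √(1²+888²) = √788545 ≈ 888, ∠ = arctan(888/1) ≈ 89.94°
pole (s+349): 349 + j888 → |·| = √(349²+888²) = √910345 ≈ 954.12, ∠ = arctan(888/349) ≈ 68.54°
|G| = 1000 · 888.01 / 8.4726e+05 ≈ 1.0481
Gain = 20 log₁₀(1.0481) ≈ 0.41 dB
∠G = 89.68° − 158.48° = -68.80°

0.4 dB, -68.8°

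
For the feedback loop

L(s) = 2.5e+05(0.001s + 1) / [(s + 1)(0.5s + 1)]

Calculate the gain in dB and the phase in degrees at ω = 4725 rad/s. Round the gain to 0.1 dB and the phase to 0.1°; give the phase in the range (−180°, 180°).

At ω = 4725 rad/s:
zero (1 + j4725·0.001) = 1 + j4.725 → |·| ≈ 4.8297, ∠ ≈ 78.05°
pole (1 + j4725·1) = 1 + j4725 → |·| ≈ 4725, ∠ ≈ 89.99°
pole (1 + j4725·0.5) = 1 + j2362.5 → |·| ≈ 2362.5, ∠ ≈ 89.98°
|L| = 2.5e+05 · 4.8297 / (4725 · 2362.5) ≈ 0.10816
Gain = 20 log₁₀(0.10816) ≈ -19.32 dB
∠L = (78.05°) − (89.99° + 89.98°) = -101.92°

-19.3 dB, -101.9°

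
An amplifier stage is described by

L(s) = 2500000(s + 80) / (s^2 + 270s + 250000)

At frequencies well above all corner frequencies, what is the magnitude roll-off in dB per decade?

-20 dB/decade

Each pole contributes −20 dB/decade at high frequency; each zero contributes +20 dB/decade.
Net: 1 zero(s) − 2 pole(s) → -20 dB/decade.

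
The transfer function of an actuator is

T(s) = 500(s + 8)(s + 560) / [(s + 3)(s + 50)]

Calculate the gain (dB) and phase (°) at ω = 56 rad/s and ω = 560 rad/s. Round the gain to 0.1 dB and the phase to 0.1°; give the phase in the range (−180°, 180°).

ω = 56: 71.6 dB, -47.6°; ω = 560: 57.0 dB, -40.4°

At s = jω = j56:
zero (s+8): 8 + j56 → |·| = √(8²+56²) = √3200 ≈ 56.569, ∠ = arctan(56/8) ≈ 81.87°
zero (s+560): 560 + j56 → |·| = √(560²+56²) = √316736 ≈ 562.79, ∠ = arctan(56/560) ≈ 5.71°
pole (s+3): 3 + j56 → |·| = √(3²+56²) = √3145 ≈ 56.08, ∠ = arctan(56/3) ≈ 86.93°
pole (s+50): 50 + j56 → |·| = √(50²+56²) = √5636 ≈ 75.073, ∠ = arctan(56/50) ≈ 48.24°
|T| = 500 · 31836 / 4210.1 ≈ 3780.9
Gain = 20 log₁₀(3780.9) ≈ 71.55 dB
∠T = 87.58° − 135.17° = -47.59°

At s = jω = j560:
zero (s+8): 8 + j560 → |·| = √(8²+560²) = √313664 ≈ 560.06, ∠ = arctan(560/8) ≈ 89.18°
zero (s+560): 560 + j560 → |·| = √(560²+560²) = √627200 ≈ 791.96, ∠ = arctan(560/560) ≈ 45.00°
pole (s+3): 3 + j560 → |·| = √(3²+560²) = √313609 ≈ 560.01, ∠ = arctan(560/3) ≈ 89.69°
pole (s+50): 50 + j560 → |·| = √(50²+560²) = √316100 ≈ 562.23, ∠ = arctan(560/50) ≈ 84.90°
|T| = 500 · 4.4355e+05 / 3.1485e+05 ≈ 704.38
Gain = 20 log₁₀(704.38) ≈ 56.96 dB
∠T = 134.18° − 174.59° = -40.41°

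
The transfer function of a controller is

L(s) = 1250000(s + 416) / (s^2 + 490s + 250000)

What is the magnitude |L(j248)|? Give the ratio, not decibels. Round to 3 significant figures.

2.70e+03

At s = jω = j248:
zero (s+416): 416 + j248 → |·| = √(416²+248²) = √234560 ≈ 484.31, ∠ = arctan(248/416) ≈ 30.80°
quadratic: (j248)² + 490·j248 + 250000 = 188496 + j121520 → |·| ≈ 2.2427e+05, ∠ ≈ 32.81°
|L| = 1250000 · 484.31 / 2.2427e+05 ≈ 2699.4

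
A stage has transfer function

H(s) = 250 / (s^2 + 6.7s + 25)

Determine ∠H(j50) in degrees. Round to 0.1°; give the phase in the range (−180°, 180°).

At s = jω = j50:
quadratic: (j50)² + 6.7·j50 + 25 = -2475 + j335 → |·| ≈ 2497.6, ∠ ≈ 172.29°
∠H = 0.00° − 172.29° = -172.29°

-172.3°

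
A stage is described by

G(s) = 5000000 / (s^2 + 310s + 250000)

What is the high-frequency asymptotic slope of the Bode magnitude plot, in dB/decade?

Each pole contributes −20 dB/decade at high frequency; each zero contributes +20 dB/decade.
Net: 0 zero(s) − 2 pole(s) → -40 dB/decade.

-40 dB/decade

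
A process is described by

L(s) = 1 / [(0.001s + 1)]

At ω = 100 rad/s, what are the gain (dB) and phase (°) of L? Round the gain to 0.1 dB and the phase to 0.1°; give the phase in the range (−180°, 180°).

-0.0 dB, -5.7°

At ω = 100 rad/s:
pole (1 + j100·0.001) = 1 + j0.1 → |·| ≈ 1.005, ∠ ≈ 5.71°
|L| = 1 · 1 / (1.005) ≈ 0.99502
Gain = 20 log₁₀(0.99502) ≈ -0.04 dB
∠L = (0°) − (5.71°) = -5.71°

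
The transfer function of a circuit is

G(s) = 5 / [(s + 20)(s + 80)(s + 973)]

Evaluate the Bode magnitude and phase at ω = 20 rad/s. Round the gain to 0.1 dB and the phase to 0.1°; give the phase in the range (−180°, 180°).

At s = jω = j20:
pole (s+20): 20 + j20 → |·| = √(20²+20²) = √800 ≈ 28.284, ∠ = arctan(20/20) ≈ 45.00°
pole (s+80): 80 + j20 → |·| = √(80²+20²) = √6800 ≈ 82.462, ∠ = arctan(20/80) ≈ 14.04°
pole (s+973): 973 + j20 → |·| = √(973²+20²) = √947129 ≈ 973.21, ∠ = arctan(20/973) ≈ 1.18°
|G| = 5 / 2.2699e+06 ≈ 2.2027e-06
Gain = 20 log₁₀(2.2027e-06) ≈ -113.14 dB
∠G = 0.00° − 60.22° = -60.22°

-113.1 dB, -60.2°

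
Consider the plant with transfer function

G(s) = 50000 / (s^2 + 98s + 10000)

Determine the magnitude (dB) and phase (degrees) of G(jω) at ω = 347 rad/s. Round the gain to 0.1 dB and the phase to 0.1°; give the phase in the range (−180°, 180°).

At s = jω = j347:
quadratic: (j347)² + 98·j347 + 10000 = -110409 + j34006 → |·| ≈ 1.1553e+05, ∠ ≈ 162.88°
|G| = 50000 / 1.1553e+05 ≈ 0.43279
Gain = 20 log₁₀(0.43279) ≈ -7.27 dB
∠G = 0.00° − 162.88° = -162.88°

-7.3 dB, -162.9°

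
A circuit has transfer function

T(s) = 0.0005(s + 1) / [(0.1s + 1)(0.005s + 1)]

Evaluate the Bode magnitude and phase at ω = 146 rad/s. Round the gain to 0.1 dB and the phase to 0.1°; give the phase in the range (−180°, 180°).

At ω = 146 rad/s:
zero (1 + j146·1) = 1 + j146 → |·| ≈ 146, ∠ ≈ 89.61°
pole (1 + j146·0.1) = 1 + j14.6 → |·| ≈ 14.634, ∠ ≈ 86.08°
pole (1 + j146·0.005) = 1 + j0.73 → |·| ≈ 1.2381, ∠ ≈ 36.13°
|T| = 0.0005 · 146 / (14.634 · 1.2381) ≈ 0.0040291
Gain = 20 log₁₀(0.0040291) ≈ -47.90 dB
∠T = (89.61°) − (86.08° + 36.13°) = -32.60°

-47.9 dB, -32.6°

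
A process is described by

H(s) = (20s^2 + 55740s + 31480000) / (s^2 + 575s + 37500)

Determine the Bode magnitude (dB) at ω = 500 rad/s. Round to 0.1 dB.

40.6 dB

Substitute s = j500:
Numerator: 20(j500)^2 + 55740(j500) + 31480000 = 26480000 + j27870000
Denominator: (j500)^2 + 575(j500) + 37500 = -212500 + j287500
|N| = √(26480000² + 27870000²) ≈ 3.8444e+07, ∠N ≈ 46.47°
|D| = √(212500² + 287500²) ≈ 3.5751e+05, ∠D ≈ 126.47°
|H| = 3.8444e+07 / 3.5751e+05 ≈ 107.53
Gain = 20 log₁₀(107.53) ≈ 40.63 dB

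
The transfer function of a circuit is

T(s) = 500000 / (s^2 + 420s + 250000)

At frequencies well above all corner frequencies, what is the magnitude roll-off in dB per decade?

-40 dB/decade

Each pole contributes −20 dB/decade at high frequency; each zero contributes +20 dB/decade.
Net: 0 zero(s) − 2 pole(s) → -40 dB/decade.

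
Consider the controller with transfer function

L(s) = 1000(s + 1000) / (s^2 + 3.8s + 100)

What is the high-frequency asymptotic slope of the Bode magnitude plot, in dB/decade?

-20 dB/decade

Each pole contributes −20 dB/decade at high frequency; each zero contributes +20 dB/decade.
Net: 1 zero(s) − 2 pole(s) → -20 dB/decade.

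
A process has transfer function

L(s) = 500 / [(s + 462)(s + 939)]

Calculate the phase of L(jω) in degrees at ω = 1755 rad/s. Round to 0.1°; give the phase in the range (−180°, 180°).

-137.1°

At s = jω = j1755:
pole (s+462): 462 + j1755 → |·| = √(462²+1755²) = √3293469 ≈ 1814.8, ∠ = arctan(1755/462) ≈ 75.25°
pole (s+939): 939 + j1755 → |·| = √(939²+1755²) = √3961746 ≈ 1990.4, ∠ = arctan(1755/939) ≈ 61.85°
∠L = 0.00° − 137.10° = -137.10°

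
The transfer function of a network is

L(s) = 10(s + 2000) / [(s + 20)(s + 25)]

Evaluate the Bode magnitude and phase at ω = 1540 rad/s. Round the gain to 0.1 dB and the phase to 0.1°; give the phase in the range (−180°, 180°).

At s = jω = j1540:
zero (s+2000): 2000 + j1540 → |·| = √(2000²+1540²) = √6371600 ≈ 2524.2, ∠ = arctan(1540/2000) ≈ 37.60°
pole (s+20): 20 + j1540 → |·| = √(20²+1540²) = √2372000 ≈ 1540.1, ∠ = arctan(1540/20) ≈ 89.26°
pole (s+25): 25 + j1540 → |·| = √(25²+1540²) = √2372225 ≈ 1540.2, ∠ = arctan(1540/25) ≈ 89.07°
|L| = 10 · 2524.2 / 2.3721e+06 ≈ 0.010641
Gain = 20 log₁₀(0.010641) ≈ -39.46 dB
∠L = 37.60° − 178.33° = -140.73°

-39.5 dB, -140.7°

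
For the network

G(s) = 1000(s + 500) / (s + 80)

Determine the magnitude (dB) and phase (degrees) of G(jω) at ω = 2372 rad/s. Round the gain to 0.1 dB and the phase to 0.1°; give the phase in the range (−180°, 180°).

60.2 dB, -10.0°

At s = jω = j2372:
zero (s+500): 500 + j2372 → |·| = √(500²+2372²) = √5876384 ≈ 2424.1, ∠ = arctan(2372/500) ≈ 78.10°
pole (s+80): 80 + j2372 → |·| = √(80²+2372²) = √5632784 ≈ 2373.3, ∠ = arctan(2372/80) ≈ 88.07°
|G| = 1000 · 2424.1 / 2373.3 ≈ 1021.4
Gain = 20 log₁₀(1021.4) ≈ 60.18 dB
∠G = 78.10° − 88.07° = -9.97°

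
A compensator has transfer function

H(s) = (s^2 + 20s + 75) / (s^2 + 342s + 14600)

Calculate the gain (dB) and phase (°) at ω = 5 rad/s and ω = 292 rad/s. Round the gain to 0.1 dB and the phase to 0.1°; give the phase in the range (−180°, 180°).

Substitute s = j5:
Numerator: (j5)^2 + 20(j5) + 75 = 50 + j100
Denominator: (j5)^2 + 342(j5) + 14600 = 14575 + j1710
|N| = √(50² + 100²) ≈ 111.8, ∠N ≈ 63.43°
|D| = √(14575² + 1710²) ≈ 14675, ∠D ≈ 6.69°
|H| = 111.8 / 14675 ≈ 0.0076184
Gain = 20 log₁₀(0.0076184) ≈ -42.36 dB
∠H = 63.43° − 6.69° = 56.74°

Substitute s = j292:
Numerator: (j292)^2 + 20(j292) + 75 = -85189 + j5840
Denominator: (j292)^2 + 342(j292) + 14600 = -70664 + j99864
|N| = √(85189² + 5840²) ≈ 85389, ∠N ≈ 176.08°
|D| = √(70664² + 99864²) ≈ 1.2234e+05, ∠D ≈ 125.28°
|H| = 85389 / 1.2234e+05 ≈ 0.69796
Gain = 20 log₁₀(0.69796) ≈ -3.12 dB
∠H = 176.08° − 125.28° = 50.80°

ω = 5: -42.4 dB, 56.7°; ω = 292: -3.1 dB, 50.8°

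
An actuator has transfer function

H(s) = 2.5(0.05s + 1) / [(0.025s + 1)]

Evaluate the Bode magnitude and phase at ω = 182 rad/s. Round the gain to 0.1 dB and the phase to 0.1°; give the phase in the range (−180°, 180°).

13.8 dB, 6.1°

At ω = 182 rad/s:
zero (1 + j182·0.05) = 1 + j9.1 → |·| ≈ 9.1548, ∠ ≈ 83.73°
pole (1 + j182·0.025) = 1 + j4.55 → |·| ≈ 4.6586, ∠ ≈ 77.60°
|H| = 2.5 · 9.1548 / (4.6586) ≈ 4.9128
Gain = 20 log₁₀(4.9128) ≈ 13.83 dB
∠H = (83.73°) − (77.60°) = 6.13°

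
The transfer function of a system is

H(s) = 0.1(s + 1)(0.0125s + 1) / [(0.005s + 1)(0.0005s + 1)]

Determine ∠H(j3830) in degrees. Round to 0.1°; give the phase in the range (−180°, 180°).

29.4°

At ω = 3830 rad/s:
zero (1 + j3830·1) = 1 + j3830 → |·| ≈ 3830, ∠ ≈ 89.99°
zero (1 + j3830·0.0125) = 1 + j47.875 → |·| ≈ 47.885, ∠ ≈ 88.80°
pole (1 + j3830·0.005) = 1 + j19.15 → |·| ≈ 19.176, ∠ ≈ 87.01°
pole (1 + j3830·0.0005) = 1 + j1.915 → |·| ≈ 2.1604, ∠ ≈ 62.43°
∠H = (89.99° + 88.80°) − (87.01° + 62.43°) = 29.35°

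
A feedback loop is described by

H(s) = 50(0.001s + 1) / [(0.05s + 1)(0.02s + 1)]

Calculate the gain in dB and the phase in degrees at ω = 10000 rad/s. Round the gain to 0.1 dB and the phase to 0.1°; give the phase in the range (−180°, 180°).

-46.0 dB, -95.3°

At ω = 10000 rad/s:
zero (1 + j10000·0.001) = 1 + j10 → |·| ≈ 10.05, ∠ ≈ 84.29°
pole (1 + j10000·0.05) = 1 + j500 → |·| ≈ 500, ∠ ≈ 89.89°
pole (1 + j10000·0.02) = 1 + j200 → |·| ≈ 200, ∠ ≈ 89.71°
|H| = 50 · 10.05 / (500 · 200) ≈ 0.005025
Gain = 20 log₁₀(0.005025) ≈ -45.98 dB
∠H = (84.29°) − (89.89° + 89.71°) = -95.31°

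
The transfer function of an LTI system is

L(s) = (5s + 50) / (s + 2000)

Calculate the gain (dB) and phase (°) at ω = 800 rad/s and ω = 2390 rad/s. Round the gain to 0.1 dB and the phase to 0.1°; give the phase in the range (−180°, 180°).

Substitute s = j800:
Numerator: 5(j800) + 50 = 50 + j4000
Denominator: (j800) + 2000 = 2000 + j800
|N| = √(50² + 4000²) ≈ 4000.3, ∠N ≈ 89.28°
|D| = √(2000² + 800²) ≈ 2154.1, ∠D ≈ 21.80°
|L| = 4000.3 / 2154.1 ≈ 1.8571
Gain = 20 log₁₀(1.8571) ≈ 5.38 dB
∠L = 89.28° − 21.80° = 67.48°

Substitute s = j2390:
Numerator: 5(j2390) + 50 = 50 + j11950
Denominator: (j2390) + 2000 = 2000 + j2390
|N| = √(50² + 11950²) ≈ 11950, ∠N ≈ 89.76°
|D| = √(2000² + 2390²) ≈ 3116.4, ∠D ≈ 50.08°
|L| = 11950 / 3116.4 ≈ 3.8346
Gain = 20 log₁₀(3.8346) ≈ 11.67 dB
∠L = 89.76° − 50.08° = 39.68°

ω = 800: 5.4 dB, 67.5°; ω = 2390: 11.7 dB, 39.7°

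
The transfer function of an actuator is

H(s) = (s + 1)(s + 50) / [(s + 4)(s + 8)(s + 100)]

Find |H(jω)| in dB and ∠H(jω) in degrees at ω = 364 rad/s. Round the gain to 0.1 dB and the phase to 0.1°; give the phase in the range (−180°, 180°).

At s = jω = j364:
zero (s+1): 1 + j364 → |·| = √(1²+364²) = √132497 ≈ 364, ∠ = arctan(364/1) ≈ 89.84°
zero (s+50): 50 + j364 → |·| = √(50²+364²) = √134996 ≈ 367.42, ∠ = arctan(364/50) ≈ 82.18°
pole (s+4): 4 + j364 → |·| = √(4²+364²) = √132512 ≈ 364.02, ∠ = arctan(364/4) ≈ 89.37°
pole (s+8): 8 + j364 → |·| = √(8²+364²) = √132560 ≈ 364.09, ∠ = arctan(364/8) ≈ 88.74°
pole (s+100): 100 + j364 → |·| = √(100²+364²) = √142496 ≈ 377.49, ∠ = arctan(364/100) ≈ 74.64°
|H| = 1 · 1.3374e+05 / 5.0031e+07 ≈ 0.0026731
Gain = 20 log₁₀(0.0026731) ≈ -51.46 dB
∠H = 172.02° − 252.75° = -80.73°

-51.5 dB, -80.7°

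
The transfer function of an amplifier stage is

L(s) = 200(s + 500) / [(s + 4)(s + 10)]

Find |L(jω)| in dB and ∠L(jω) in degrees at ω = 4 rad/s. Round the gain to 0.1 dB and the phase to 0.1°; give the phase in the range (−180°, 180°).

64.3 dB, -66.3°

At s = jω = j4:
zero (s+500): 500 + j4 → |·| = √(500²+4²) = √250016 ≈ 500.02, ∠ = arctan(4/500) ≈ 0.46°
pole (s+4): 4 + j4 → |·| = √(4²+4²) = √32 ≈ 5.6569, ∠ = arctan(4/4) ≈ 45.00°
pole (s+10): 10 + j4 → |·| = √(10²+4²) = √116 ≈ 10.77, ∠ = arctan(4/10) ≈ 21.80°
|L| = 200 · 500.02 / 60.925 ≈ 1641.4
Gain = 20 log₁₀(1641.4) ≈ 64.30 dB
∠L = 0.46° − 66.80° = -66.34°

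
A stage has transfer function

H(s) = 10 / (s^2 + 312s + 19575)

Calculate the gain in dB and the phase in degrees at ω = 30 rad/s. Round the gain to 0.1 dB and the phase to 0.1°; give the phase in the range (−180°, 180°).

Substitute s = j30:
Numerator: 10 = 10 + j0
Denominator: (j30)^2 + 312(j30) + 19575 = 18675 + j9360
|N| = √(10² + 0²) ≈ 10, ∠N ≈ 0.00°
|D| = √(18675² + 9360²) ≈ 20889, ∠D ≈ 26.62°
|H| = 10 / 20889 ≈ 0.00047872
Gain = 20 log₁₀(0.00047872) ≈ -66.40 dB
∠H = 0.00° − 26.62° = -26.62°

-66.4 dB, -26.6°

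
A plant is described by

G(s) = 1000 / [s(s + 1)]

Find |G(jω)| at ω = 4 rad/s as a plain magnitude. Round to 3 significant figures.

At s = jω = j4:
pole (s+1): 1 + j4 → |·| = √(1²+4²) = √17 ≈ 4.1231, ∠ = arctan(4/1) ≈ 75.96°
pole at origin: |s| = 4, ∠ = 90.00° (in denominator)
|G| = 1000 / 16.492 ≈ 60.635

60.6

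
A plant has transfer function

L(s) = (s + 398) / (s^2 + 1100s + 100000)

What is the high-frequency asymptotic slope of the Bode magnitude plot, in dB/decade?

Each pole contributes −20 dB/decade at high frequency; each zero contributes +20 dB/decade.
Net: 1 zero(s) − 2 pole(s) → -20 dB/decade.

-20 dB/decade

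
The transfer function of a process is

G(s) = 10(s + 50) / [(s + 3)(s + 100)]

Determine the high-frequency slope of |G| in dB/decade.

Each pole contributes −20 dB/decade at high frequency; each zero contributes +20 dB/decade.
Net: 1 zero(s) − 2 pole(s) → -20 dB/decade.

-20 dB/decade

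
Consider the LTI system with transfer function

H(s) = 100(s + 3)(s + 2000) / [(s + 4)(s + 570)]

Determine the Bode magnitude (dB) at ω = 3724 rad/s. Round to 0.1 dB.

At s = jω = j3724:
zero (s+3): 3 + j3724 → |·| = √(3²+3724²) = √13868185 ≈ 3724, ∠ = arctan(3724/3) ≈ 89.95°
zero (s+2000): 2000 + j3724 → |·| = √(2000²+3724²) = √17868176 ≈ 4227.1, ∠ = arctan(3724/2000) ≈ 61.76°
pole (s+4): 4 + j3724 → |·| = √(4²+3724²) = √13868192 ≈ 3724, ∠ = arctan(3724/4) ≈ 89.94°
pole (s+570): 570 + j3724 → |·| = √(570²+3724²) = √14193076 ≈ 3767.4, ∠ = arctan(3724/570) ≈ 81.30°
|H| = 100 · 1.5742e+07 / 1.403e+07 ≈ 112.2
Gain = 20 log₁₀(112.2) ≈ 41.00 dB

41.0 dB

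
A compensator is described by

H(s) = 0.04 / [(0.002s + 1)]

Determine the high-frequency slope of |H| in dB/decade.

Each pole contributes −20 dB/decade at high frequency; each zero contributes +20 dB/decade.
Net: 0 zero(s) − 1 pole(s) → -20 dB/decade.

-20 dB/decade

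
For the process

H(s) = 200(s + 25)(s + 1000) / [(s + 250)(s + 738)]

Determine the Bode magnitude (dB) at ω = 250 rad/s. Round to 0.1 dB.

45.5 dB

At s = jω = j250:
zero (s+25): 25 + j250 → |·| = √(25²+250²) = √63125 ≈ 251.25, ∠ = arctan(250/25) ≈ 84.29°
zero (s+1000): 1000 + j250 → |·| = √(1000²+250²) = √1062500 ≈ 1030.8, ∠ = arctan(250/1000) ≈ 14.04°
pole (s+250): 250 + j250 → |·| = √(250²+250²) = √125000 ≈ 353.55, ∠ = arctan(250/250) ≈ 45.00°
pole (s+738): 738 + j250 → |·| = √(738²+250²) = √607144 ≈ 779.19, ∠ = arctan(250/738) ≈ 18.71°
|H| = 200 · 2.5899e+05 / 2.7548e+05 ≈ 188.03
Gain = 20 log₁₀(188.03) ≈ 45.48 dB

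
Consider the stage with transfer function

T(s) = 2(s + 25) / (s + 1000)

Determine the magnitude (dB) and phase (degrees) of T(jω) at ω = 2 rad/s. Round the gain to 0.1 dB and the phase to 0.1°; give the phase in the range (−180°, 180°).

-26.0 dB, 4.5°

At s = jω = j2:
zero (s+25): 25 + j2 → |·| = √(25²+2²) = √629 ≈ 25.08, ∠ = arctan(2/25) ≈ 4.57°
pole (s+1000): 1000 + j2 → |·| = √(1000²+2²) = √1000004 ≈ 1000, ∠ = arctan(2/1000) ≈ 0.11°
|T| = 2 · 25.08 / 1000 ≈ 0.05016
Gain = 20 log₁₀(0.05016) ≈ -25.99 dB
∠T = 4.57° − 0.11° = 4.46°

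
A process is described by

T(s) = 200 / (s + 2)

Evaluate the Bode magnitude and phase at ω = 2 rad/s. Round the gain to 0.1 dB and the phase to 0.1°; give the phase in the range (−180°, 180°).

37.0 dB, -45.0°

At s = jω = j2:
pole (s+2): 2 + j2 → |·| = √(2²+2²) = √8 ≈ 2.8284, ∠ = arctan(2/2) ≈ 45.00°
|T| = 200 / 2.8284 ≈ 70.711
Gain = 20 log₁₀(70.711) ≈ 36.99 dB
∠T = 0.00° − 45.00° = -45.00°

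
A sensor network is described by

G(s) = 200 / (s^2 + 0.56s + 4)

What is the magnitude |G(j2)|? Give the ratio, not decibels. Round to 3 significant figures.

179

At s = jω = j2:
quadratic: (j2)² + 0.56·j2 + 4 = 0 + j1.12 → |·| ≈ 1.12, ∠ ≈ 90.00°
|G| = 200 / 1.12 ≈ 178.57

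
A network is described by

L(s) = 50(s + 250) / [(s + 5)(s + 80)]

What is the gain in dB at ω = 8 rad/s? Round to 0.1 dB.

24.3 dB

At s = jω = j8:
zero (s+250): 250 + j8 → |·| = √(250²+8²) = √62564 ≈ 250.13, ∠ = arctan(8/250) ≈ 1.83°
pole (s+5): 5 + j8 → |·| = √(5²+8²) = √89 ≈ 9.434, ∠ = arctan(8/5) ≈ 57.99°
pole (s+80): 80 + j8 → |·| = √(80²+8²) = √6464 ≈ 80.399, ∠ = arctan(8/80) ≈ 5.71°
|L| = 50 · 250.13 / 758.48 ≈ 16.489
Gain = 20 log₁₀(16.489) ≈ 24.34 dB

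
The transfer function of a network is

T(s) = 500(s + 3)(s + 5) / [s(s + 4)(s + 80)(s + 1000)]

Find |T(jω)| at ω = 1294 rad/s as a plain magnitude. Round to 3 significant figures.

0.000236

At s = jω = j1294:
zero (s+3): 3 + j1294 → |·| = √(3²+1294²) = √1674445 ≈ 1294, ∠ = arctan(1294/3) ≈ 89.87°
zero (s+5): 5 + j1294 → |·| = √(5²+1294²) = √1674461 ≈ 1294, ∠ = arctan(1294/5) ≈ 89.78°
pole (s+4): 4 + j1294 → |·| = √(4²+1294²) = √1674452 ≈ 1294, ∠ = arctan(1294/4) ≈ 89.82°
pole (s+80): 80 + j1294 → |·| = √(80²+1294²) = √1680836 ≈ 1296.5, ∠ = arctan(1294/80) ≈ 86.46°
pole (s+1000): 1000 + j1294 → |·| = √(1000²+1294²) = √2674436 ≈ 1635.4, ∠ = arctan(1294/1000) ≈ 52.30°
pole at origin: |s| = 1294, ∠ = 90.00° (in denominator)
|T| = 500 · 1.6744e+06 / 3.5503e+12 ≈ 0.00023581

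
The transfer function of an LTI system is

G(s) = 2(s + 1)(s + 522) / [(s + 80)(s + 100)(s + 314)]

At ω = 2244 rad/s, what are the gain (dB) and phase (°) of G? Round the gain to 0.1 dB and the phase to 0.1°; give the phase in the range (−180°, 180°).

-60.9 dB, -90.6°

At s = jω = j2244:
zero (s+1): 1 + j2244 → |·| = √(1²+2244²) = √5035537 ≈ 2244, ∠ = arctan(2244/1) ≈ 89.97°
zero (s+522): 522 + j2244 → |·| = √(522²+2244²) = √5308020 ≈ 2303.9, ∠ = arctan(2244/522) ≈ 76.90°
pole (s+80): 80 + j2244 → |·| = √(80²+2244²) = √5041936 ≈ 2245.4, ∠ = arctan(2244/80) ≈ 87.96°
pole (s+100): 100 + j2244 → |·| = √(100²+2244²) = √5045536 ≈ 2246.2, ∠ = arctan(2244/100) ≈ 87.45°
pole (s+314): 314 + j2244 → |·| = √(314²+2244²) = √5134132 ≈ 2265.9, ∠ = arctan(2244/314) ≈ 82.03°
|G| = 2 · 5.17e+06 / 1.1428e+10 ≈ 0.0009048
Gain = 20 log₁₀(0.0009048) ≈ -60.87 dB
∠G = 166.87° − 257.44° = -90.57°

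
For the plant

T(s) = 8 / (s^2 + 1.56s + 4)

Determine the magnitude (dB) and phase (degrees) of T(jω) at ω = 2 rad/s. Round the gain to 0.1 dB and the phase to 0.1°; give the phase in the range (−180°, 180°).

At s = jω = j2:
quadratic: (j2)² + 1.56·j2 + 4 = 0 + j3.12 → |·| ≈ 3.12, ∠ ≈ 90.00°
|T| = 8 / 3.12 ≈ 2.5641
Gain = 20 log₁₀(2.5641) ≈ 8.18 dB
∠T = 0.00° − 90.00° = -90.00°

8.2 dB, -90.0°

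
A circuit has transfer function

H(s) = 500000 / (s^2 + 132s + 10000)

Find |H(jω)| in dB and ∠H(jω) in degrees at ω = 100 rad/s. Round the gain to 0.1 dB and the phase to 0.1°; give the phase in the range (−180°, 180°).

31.6 dB, -90.0°

At s = jω = j100:
quadratic: (j100)² + 132·j100 + 10000 = 0 + j13200 → |·| ≈ 13200, ∠ ≈ 90.00°
|H| = 500000 / 13200 ≈ 37.879
Gain = 20 log₁₀(37.879) ≈ 31.57 dB
∠H = 0.00° − 90.00° = -90.00°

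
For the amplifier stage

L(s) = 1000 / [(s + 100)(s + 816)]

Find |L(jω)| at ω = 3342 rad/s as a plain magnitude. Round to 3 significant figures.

At s = jω = j3342:
pole (s+100): 100 + j3342 → |·| = √(100²+3342²) = √11178964 ≈ 3343.5, ∠ = arctan(3342/100) ≈ 88.29°
pole (s+816): 816 + j3342 → |·| = √(816²+3342²) = √11834820 ≈ 3440.2, ∠ = arctan(3342/816) ≈ 76.28°
|L| = 1000 / 1.1502e+07 ≈ 8.6941e-05

8.69e-05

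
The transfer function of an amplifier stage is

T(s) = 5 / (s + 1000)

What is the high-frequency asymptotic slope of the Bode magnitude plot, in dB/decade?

-20 dB/decade

Each pole contributes −20 dB/decade at high frequency; each zero contributes +20 dB/decade.
Net: 0 zero(s) − 1 pole(s) → -20 dB/decade.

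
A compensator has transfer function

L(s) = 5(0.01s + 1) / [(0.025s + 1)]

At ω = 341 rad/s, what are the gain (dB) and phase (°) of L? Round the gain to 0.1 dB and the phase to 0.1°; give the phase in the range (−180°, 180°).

6.3 dB, -9.7°

At ω = 341 rad/s:
zero (1 + j341·0.01) = 1 + j3.41 → |·| ≈ 3.5536, ∠ ≈ 73.66°
pole (1 + j341·0.025) = 1 + j8.525 → |·| ≈ 8.5835, ∠ ≈ 83.31°
|L| = 5 · 3.5536 / (8.5835) ≈ 2.07
Gain = 20 log₁₀(2.07) ≈ 6.32 dB
∠L = (73.66°) − (83.31°) = -9.65°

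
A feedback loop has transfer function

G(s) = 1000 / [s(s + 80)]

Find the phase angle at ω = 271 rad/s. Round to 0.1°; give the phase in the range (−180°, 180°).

-163.6°

At s = jω = j271:
pole (s+80): 80 + j271 → |·| = √(80²+271²) = √79841 ≈ 282.56, ∠ = arctan(271/80) ≈ 73.55°
pole at origin: |s| = 271, ∠ = 90.00° (in denominator)
∠G = 0.00° − 163.55° = -163.55°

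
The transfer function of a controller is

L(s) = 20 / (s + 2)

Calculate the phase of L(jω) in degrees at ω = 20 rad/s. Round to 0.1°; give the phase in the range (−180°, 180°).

-84.3°

At s = jω = j20:
pole (s+2): 2 + j20 → |·| = √(2²+20²) = √404 ≈ 20.1, ∠ = arctan(20/2) ≈ 84.29°
∠L = 0.00° − 84.29° = -84.29°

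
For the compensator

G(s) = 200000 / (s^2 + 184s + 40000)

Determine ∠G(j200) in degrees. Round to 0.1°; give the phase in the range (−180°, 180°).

-90.0°

At s = jω = j200:
quadratic: (j200)² + 184·j200 + 40000 = 0 + j36800 → |·| ≈ 36800, ∠ ≈ 90.00°
∠G = 0.00° − 90.00° = -90.00°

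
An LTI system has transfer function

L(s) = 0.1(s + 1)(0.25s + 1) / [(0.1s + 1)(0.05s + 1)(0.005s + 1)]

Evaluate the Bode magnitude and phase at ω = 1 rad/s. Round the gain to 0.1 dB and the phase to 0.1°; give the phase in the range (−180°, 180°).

At ω = 1 rad/s:
zero (1 + j1·1) = 1 + j1 → |·| ≈ 1.4142, ∠ ≈ 45.00°
zero (1 + j1·0.25) = 1 + j0.25 → |·| ≈ 1.0308, ∠ ≈ 14.04°
pole (1 + j1·0.1) = 1 + j0.1 → |·| ≈ 1.005, ∠ ≈ 5.71°
pole (1 + j1·0.05) = 1 + j0.05 → |·| ≈ 1.0012, ∠ ≈ 2.86°
pole (1 + j1·0.005) = 1 + j0.005 → |·| ≈ 1, ∠ ≈ 0.29°
|L| = 0.1 · 1.4142 · 1.0308 / (1.005 · 1.0012 · 1) ≈ 0.14488
Gain = 20 log₁₀(0.14488) ≈ -16.78 dB
∠L = (45.00° + 14.04°) − (5.71° + 2.86° + 0.29°) = 50.18°

-16.8 dB, 50.2°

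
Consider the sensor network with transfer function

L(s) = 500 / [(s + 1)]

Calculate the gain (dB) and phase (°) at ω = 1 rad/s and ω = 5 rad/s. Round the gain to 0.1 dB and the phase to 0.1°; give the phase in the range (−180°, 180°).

ω = 1: 51.0 dB, -45.0°; ω = 5: 39.8 dB, -78.7°

At ω = 1 rad/s:
pole (1 + j1·1) = 1 + j1 → |·| ≈ 1.4142, ∠ ≈ 45.00°
|L| = 500 · 1 / (1.4142) ≈ 353.56
Gain = 20 log₁₀(353.56) ≈ 50.97 dB
∠L = (0°) − (45.00°) = -45.00°

At ω = 5 rad/s:
pole (1 + j5·1) = 1 + j5 → |·| ≈ 5.099, ∠ ≈ 78.69°
|L| = 500 · 1 / (5.099) ≈ 98.058
Gain = 20 log₁₀(98.058) ≈ 39.83 dB
∠L = (0°) − (78.69°) = -78.69°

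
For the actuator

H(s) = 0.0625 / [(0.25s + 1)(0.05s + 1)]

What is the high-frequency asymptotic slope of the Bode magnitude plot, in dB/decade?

-40 dB/decade

Each pole contributes −20 dB/decade at high frequency; each zero contributes +20 dB/decade.
Net: 0 zero(s) − 2 pole(s) → -40 dB/decade.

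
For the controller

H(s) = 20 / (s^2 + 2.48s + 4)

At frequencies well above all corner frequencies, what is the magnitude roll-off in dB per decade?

Each pole contributes −20 dB/decade at high frequency; each zero contributes +20 dB/decade.
Net: 0 zero(s) − 2 pole(s) → -40 dB/decade.

-40 dB/decade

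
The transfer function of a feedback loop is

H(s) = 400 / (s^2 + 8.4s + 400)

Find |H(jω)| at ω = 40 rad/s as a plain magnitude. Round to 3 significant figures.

At s = jω = j40:
quadratic: (j40)² + 8.4·j40 + 400 = -1200 + j336 → |·| ≈ 1246.2, ∠ ≈ 164.36°
|H| = 400 / 1246.2 ≈ 0.32098

0.321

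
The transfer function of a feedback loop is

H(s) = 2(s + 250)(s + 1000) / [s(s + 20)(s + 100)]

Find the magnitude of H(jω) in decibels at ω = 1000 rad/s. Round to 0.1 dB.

At s = jω = j1000:
zero (s+250): 250 + j1000 → |·| = √(250²+1000²) = √1062500 ≈ 1030.8, ∠ = arctan(1000/250) ≈ 75.96°
zero (s+1000): 1000 + j1000 → |·| = √(1000²+1000²) = √2000000 ≈ 1414.2, ∠ = arctan(1000/1000) ≈ 45.00°
pole (s+20): 20 + j1000 → |·| = √(20²+1000²) = √1000400 ≈ 1000.2, ∠ = arctan(1000/20) ≈ 88.85°
pole (s+100): 100 + j1000 → |·| = √(100²+1000²) = √1010000 ≈ 1005, ∠ = arctan(1000/100) ≈ 84.29°
pole at origin: |s| = 1000, ∠ = 90.00° (in denominator)
|H| = 2 · 1.4578e+06 / 1.0052e+09 ≈ 0.0029005
Gain = 20 log₁₀(0.0029005) ≈ -50.75 dB

-50.8 dB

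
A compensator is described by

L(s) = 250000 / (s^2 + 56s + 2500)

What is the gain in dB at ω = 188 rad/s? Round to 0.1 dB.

At s = jω = j188:
quadratic: (j188)² + 56·j188 + 2500 = -32844 + j10528 → |·| ≈ 34490, ∠ ≈ 162.23°
|L| = 250000 / 34490 ≈ 7.2485
Gain = 20 log₁₀(7.2485) ≈ 17.20 dB

17.2 dB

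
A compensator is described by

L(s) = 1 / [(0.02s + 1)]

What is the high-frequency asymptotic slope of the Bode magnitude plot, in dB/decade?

-20 dB/decade

Each pole contributes −20 dB/decade at high frequency; each zero contributes +20 dB/decade.
Net: 0 zero(s) − 1 pole(s) → -20 dB/decade.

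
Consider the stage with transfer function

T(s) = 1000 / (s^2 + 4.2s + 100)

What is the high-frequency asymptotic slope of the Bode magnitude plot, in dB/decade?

-40 dB/decade

Each pole contributes −20 dB/decade at high frequency; each zero contributes +20 dB/decade.
Net: 0 zero(s) − 2 pole(s) → -40 dB/decade.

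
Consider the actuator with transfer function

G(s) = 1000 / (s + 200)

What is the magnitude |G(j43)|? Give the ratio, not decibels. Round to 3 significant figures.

Substitute s = j43:
Numerator: 1000 = 1000 + j0
Denominator: (j43) + 200 = 200 + j43
|N| = √(1000² + 0²) ≈ 1000, ∠N ≈ 0.00°
|D| = √(200² + 43²) ≈ 204.57, ∠D ≈ 12.13°
|G| = 1000 / 204.57 ≈ 4.8883

4.89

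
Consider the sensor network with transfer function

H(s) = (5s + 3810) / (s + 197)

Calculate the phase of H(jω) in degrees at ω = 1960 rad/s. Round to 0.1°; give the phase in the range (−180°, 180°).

Substitute s = j1960:
Numerator: 5(j1960) + 3810 = 3810 + j9800
Denominator: (j1960) + 197 = 197 + j1960
|N| = √(3810² + 9800²) ≈ 10515, ∠N ≈ 68.76°
|D| = √(197² + 1960²) ≈ 1969.9, ∠D ≈ 84.26°
∠H = 68.76° − 84.26° = -15.50°

-15.5°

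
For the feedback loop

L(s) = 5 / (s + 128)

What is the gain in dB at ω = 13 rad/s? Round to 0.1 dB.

-28.2 dB

At s = jω = j13:
pole (s+128): 128 + j13 → |·| = √(128²+13²) = √16553 ≈ 128.66, ∠ = arctan(13/128) ≈ 5.80°
|L| = 5 / 128.66 ≈ 0.038862
Gain = 20 log₁₀(0.038862) ≈ -28.21 dB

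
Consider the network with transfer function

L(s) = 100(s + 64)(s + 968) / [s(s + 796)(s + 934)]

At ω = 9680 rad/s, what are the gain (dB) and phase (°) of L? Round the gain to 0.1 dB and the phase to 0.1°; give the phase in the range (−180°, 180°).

-39.7 dB, -85.9°

At s = jω = j9680:
zero (s+64): 64 + j9680 → |·| = √(64²+9680²) = √93706496 ≈ 9680.2, ∠ = arctan(9680/64) ≈ 89.62°
zero (s+968): 968 + j9680 → |·| = √(968²+9680²) = √94639424 ≈ 9728.3, ∠ = arctan(9680/968) ≈ 84.29°
pole (s+796): 796 + j9680 → |·| = √(796²+9680²) = √94336016 ≈ 9712.7, ∠ = arctan(9680/796) ≈ 85.30°
pole (s+934): 934 + j9680 → |·| = √(934²+9680²) = √94574756 ≈ 9725, ∠ = arctan(9680/934) ≈ 84.49°
pole at origin: |s| = 9680, ∠ = 90.00° (in denominator)
|L| = 100 · 9.4172e+07 / 9.1433e+11 ≈ 0.0103
Gain = 20 log₁₀(0.0103) ≈ -39.74 dB
∠L = 173.91° − 259.79° = -85.88°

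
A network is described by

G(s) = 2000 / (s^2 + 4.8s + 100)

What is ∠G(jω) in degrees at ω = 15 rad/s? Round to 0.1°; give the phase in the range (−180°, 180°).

At s = jω = j15:
quadratic: (j15)² + 4.8·j15 + 100 = -125 + j72 → |·| ≈ 144.25, ∠ ≈ 150.06°
∠G = 0.00° − 150.06° = -150.06°

-150.1°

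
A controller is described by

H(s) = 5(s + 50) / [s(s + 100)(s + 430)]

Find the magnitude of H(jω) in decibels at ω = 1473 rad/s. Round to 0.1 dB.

-113.1 dB

At s = jω = j1473:
zero (s+50): 50 + j1473 → |·| = √(50²+1473²) = √2172229 ≈ 1473.8, ∠ = arctan(1473/50) ≈ 88.06°
pole (s+100): 100 + j1473 → |·| = √(100²+1473²) = √2179729 ≈ 1476.4, ∠ = arctan(1473/100) ≈ 86.12°
pole (s+430): 430 + j1473 → |·| = √(430²+1473²) = √2354629 ≈ 1534.5, ∠ = arctan(1473/430) ≈ 73.73°
pole at origin: |s| = 1473, ∠ = 90.00° (in denominator)
|H| = 5 · 1473.8 / 3.3371e+09 ≈ 2.2082e-06
Gain = 20 log₁₀(2.2082e-06) ≈ -113.12 dB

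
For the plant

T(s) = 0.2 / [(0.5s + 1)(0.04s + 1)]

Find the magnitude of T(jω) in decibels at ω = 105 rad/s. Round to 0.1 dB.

-61.1 dB

At ω = 105 rad/s:
pole (1 + j105·0.5) = 1 + j52.5 → |·| ≈ 52.51, ∠ ≈ 88.91°
pole (1 + j105·0.04) = 1 + j4.2 → |·| ≈ 4.3174, ∠ ≈ 76.61°
|T| = 0.2 · 1 / (52.51 · 4.3174) ≈ 0.0008822
Gain = 20 log₁₀(0.0008822) ≈ -61.09 dB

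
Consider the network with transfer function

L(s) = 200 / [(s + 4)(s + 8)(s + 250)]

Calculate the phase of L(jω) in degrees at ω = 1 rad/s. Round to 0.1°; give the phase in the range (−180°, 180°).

-21.4°

At s = jω = j1:
pole (s+4): 4 + j1 → |·| = √(4²+1²) = √17 ≈ 4.1231, ∠ = arctan(1/4) ≈ 14.04°
pole (s+8): 8 + j1 → |·| = √(8²+1²) = √65 ≈ 8.0623, ∠ = arctan(1/8) ≈ 7.13°
pole (s+250): 250 + j1 → |·| = √(250²+1²) = √62501 ≈ 250, ∠ = arctan(1/250) ≈ 0.23°
∠L = 0.00° − 21.40° = -21.40°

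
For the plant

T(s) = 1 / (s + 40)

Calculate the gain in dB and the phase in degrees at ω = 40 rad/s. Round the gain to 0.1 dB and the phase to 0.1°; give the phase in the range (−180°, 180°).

Substitute s = j40:
Numerator: 1 = 1 + j0
Denominator: (j40) + 40 = 40 + j40
|N| = √(1² + 0²) ≈ 1, ∠N ≈ 0.00°
|D| = √(40² + 40²) ≈ 56.569, ∠D ≈ 45.00°
|T| = 1 / 56.569 ≈ 0.017678
Gain = 20 log₁₀(0.017678) ≈ -35.05 dB
∠T = 0.00° − 45.00° = -45.00°

-35.1 dB, -45.0°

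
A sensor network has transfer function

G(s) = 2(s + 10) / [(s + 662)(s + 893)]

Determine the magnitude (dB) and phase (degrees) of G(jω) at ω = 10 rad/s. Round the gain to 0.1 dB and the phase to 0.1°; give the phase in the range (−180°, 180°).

At s = jω = j10:
zero (s+10): 10 + j10 → |·| = √(10²+10²) = √200 ≈ 14.142, ∠ = arctan(10/10) ≈ 45.00°
pole (s+662): 662 + j10 → |·| = √(662²+10²) = √438344 ≈ 662.08, ∠ = arctan(10/662) ≈ 0.87°
pole (s+893): 893 + j10 → |·| = √(893²+10²) = √797549 ≈ 893.06, ∠ = arctan(10/893) ≈ 0.64°
|G| = 2 · 14.142 / 5.9128e+05 ≈ 4.7835e-05
Gain = 20 log₁₀(4.7835e-05) ≈ -86.41 dB
∠G = 45.00° − 1.51° = 43.49°

-86.4 dB, 43.5°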